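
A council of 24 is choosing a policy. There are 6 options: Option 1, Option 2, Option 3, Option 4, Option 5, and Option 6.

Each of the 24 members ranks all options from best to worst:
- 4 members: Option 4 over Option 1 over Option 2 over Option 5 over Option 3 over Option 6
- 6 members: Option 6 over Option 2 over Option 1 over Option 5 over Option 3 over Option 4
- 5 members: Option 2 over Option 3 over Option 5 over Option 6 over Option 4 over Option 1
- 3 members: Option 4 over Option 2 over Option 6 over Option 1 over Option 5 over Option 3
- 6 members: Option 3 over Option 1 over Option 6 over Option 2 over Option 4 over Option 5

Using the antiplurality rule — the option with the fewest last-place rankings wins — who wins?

Last-place votes: Option 1 5, Option 2 0, Option 3 3, Option 4 6, Option 5 6, Option 6 4.

Option 2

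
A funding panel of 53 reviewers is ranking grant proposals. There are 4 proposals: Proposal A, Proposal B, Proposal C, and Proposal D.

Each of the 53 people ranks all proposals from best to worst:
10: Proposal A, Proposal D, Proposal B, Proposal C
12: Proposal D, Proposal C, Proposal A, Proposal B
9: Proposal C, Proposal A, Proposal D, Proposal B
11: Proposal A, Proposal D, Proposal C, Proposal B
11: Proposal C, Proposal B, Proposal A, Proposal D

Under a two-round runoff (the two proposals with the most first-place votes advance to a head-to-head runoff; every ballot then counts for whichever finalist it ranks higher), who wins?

Round 1 first-place votes: Proposal A 21, Proposal B 0, Proposal C 20, Proposal D 12. Proposal A and Proposal C advance.
Runoff: Proposal A is ranked above Proposal C on 21 ballots, Proposal C above Proposal A on 32.

Proposal C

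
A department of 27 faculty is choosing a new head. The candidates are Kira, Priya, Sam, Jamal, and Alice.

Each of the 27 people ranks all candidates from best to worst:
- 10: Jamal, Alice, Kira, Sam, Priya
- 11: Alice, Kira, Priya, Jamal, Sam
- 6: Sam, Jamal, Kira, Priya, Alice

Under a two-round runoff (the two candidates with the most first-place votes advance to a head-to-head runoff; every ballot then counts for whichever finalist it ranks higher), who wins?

Round 1 first-place votes: Kira 0, Priya 0, Sam 6, Jamal 10, Alice 11. Alice and Jamal advance.
Runoff: Alice is ranked above Jamal on 11 ballots, Jamal above Alice on 16.

Jamal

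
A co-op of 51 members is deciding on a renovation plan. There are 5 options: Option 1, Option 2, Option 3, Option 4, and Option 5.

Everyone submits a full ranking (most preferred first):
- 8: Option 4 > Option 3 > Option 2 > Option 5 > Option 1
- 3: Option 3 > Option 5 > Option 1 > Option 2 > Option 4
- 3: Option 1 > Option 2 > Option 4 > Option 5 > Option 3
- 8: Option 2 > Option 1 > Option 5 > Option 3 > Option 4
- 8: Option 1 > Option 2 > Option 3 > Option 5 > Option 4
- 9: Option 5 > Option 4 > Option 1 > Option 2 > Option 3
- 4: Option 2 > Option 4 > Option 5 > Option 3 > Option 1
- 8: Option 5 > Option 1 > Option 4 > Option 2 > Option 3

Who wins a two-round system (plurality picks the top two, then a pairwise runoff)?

Round 1 first-place votes: Option 1 11, Option 2 12, Option 3 3, Option 4 8, Option 5 17. Option 5 and Option 2 advance.
Runoff: Option 5 is ranked above Option 2 on 20 ballots, Option 2 above Option 5 on 31.

Option 2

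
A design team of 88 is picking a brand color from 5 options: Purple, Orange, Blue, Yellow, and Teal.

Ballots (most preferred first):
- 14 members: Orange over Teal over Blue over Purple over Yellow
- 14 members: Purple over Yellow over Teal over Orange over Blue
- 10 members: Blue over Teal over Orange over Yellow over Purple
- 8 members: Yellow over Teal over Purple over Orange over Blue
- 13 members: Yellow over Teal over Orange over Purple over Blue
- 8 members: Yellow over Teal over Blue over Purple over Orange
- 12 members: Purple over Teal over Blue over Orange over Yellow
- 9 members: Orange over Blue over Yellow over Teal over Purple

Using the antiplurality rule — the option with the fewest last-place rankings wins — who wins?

Last-place votes: Purple 19, Orange 8, Blue 35, Yellow 26, Teal 0.

Teal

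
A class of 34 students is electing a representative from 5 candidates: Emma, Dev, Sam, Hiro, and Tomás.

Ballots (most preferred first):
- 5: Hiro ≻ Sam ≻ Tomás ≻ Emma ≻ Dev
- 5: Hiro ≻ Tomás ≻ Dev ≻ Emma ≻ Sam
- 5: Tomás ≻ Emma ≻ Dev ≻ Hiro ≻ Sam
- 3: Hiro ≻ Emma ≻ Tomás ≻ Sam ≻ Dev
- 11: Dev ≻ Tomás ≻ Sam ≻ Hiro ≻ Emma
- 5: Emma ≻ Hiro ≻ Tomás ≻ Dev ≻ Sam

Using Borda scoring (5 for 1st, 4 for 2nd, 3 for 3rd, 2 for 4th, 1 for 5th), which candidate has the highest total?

Emma: 5×2 + 5×2 + 5×4 + 3×4 + 11×1 + 5×5 = 88
Dev: 5×1 + 5×3 + 5×3 + 3×1 + 11×5 + 5×2 = 103
Sam: 5×4 + 5×1 + 5×1 + 3×2 + 11×3 + 5×1 = 74
Hiro: 5×5 + 5×5 + 5×2 + 3×5 + 11×2 + 5×4 = 117
Tomás: 5×3 + 5×4 + 5×5 + 3×3 + 11×4 + 5×3 = 128

Tomás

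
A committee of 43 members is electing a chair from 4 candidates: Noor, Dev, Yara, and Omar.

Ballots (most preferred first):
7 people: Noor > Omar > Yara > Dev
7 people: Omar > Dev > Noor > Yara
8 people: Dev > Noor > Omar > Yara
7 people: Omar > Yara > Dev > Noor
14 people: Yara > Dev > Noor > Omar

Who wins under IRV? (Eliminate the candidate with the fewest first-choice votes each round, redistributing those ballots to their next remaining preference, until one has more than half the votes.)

Omar

Round 1: Noor 7, Dev 8, Yara 14, Omar 14. Noor eliminated.
Round 2: Dev 8, Yara 14, Omar 21. Dev eliminated.
Round 3: Yara 14, Omar 29. Omar has a majority (≥22).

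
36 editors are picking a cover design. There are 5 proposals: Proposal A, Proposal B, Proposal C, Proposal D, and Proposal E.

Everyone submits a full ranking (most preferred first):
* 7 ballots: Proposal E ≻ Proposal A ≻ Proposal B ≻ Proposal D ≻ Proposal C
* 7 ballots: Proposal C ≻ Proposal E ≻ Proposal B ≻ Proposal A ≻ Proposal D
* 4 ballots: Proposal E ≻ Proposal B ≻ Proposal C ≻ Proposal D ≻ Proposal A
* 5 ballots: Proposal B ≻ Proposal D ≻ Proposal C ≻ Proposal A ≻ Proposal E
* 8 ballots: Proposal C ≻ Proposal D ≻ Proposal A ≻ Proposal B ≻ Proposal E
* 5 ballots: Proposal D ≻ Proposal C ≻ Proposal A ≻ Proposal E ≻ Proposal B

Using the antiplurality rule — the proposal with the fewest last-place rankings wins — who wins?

Proposal A

Last-place votes: Proposal A 4, Proposal B 5, Proposal C 7, Proposal D 7, Proposal E 13.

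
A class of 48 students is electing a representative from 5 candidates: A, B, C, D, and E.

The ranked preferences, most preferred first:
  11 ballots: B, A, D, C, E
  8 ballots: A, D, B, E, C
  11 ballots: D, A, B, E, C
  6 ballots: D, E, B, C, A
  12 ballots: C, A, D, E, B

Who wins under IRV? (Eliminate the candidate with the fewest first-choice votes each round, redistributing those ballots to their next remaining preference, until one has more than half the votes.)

D

Round 1: A 8, B 11, C 12, D 17, E 0. E eliminated.
Round 2: A 8, B 11, C 12, D 17. A eliminated.
Round 3: B 11, C 12, D 25. D has a majority (≥25).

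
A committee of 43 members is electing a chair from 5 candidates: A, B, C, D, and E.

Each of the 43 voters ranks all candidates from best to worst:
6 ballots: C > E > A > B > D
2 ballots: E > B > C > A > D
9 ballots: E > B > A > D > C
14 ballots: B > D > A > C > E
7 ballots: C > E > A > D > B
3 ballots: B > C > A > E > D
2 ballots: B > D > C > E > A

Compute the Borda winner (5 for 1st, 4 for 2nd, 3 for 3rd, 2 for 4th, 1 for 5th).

A: 6×3 + 2×2 + 9×3 + 14×3 + 7×3 + 3×3 + 2×1 = 123
B: 6×2 + 2×4 + 9×4 + 14×5 + 7×1 + 3×5 + 2×5 = 158
C: 6×5 + 2×3 + 9×1 + 14×2 + 7×5 + 3×4 + 2×3 = 126
D: 6×1 + 2×1 + 9×2 + 14×4 + 7×2 + 3×1 + 2×4 = 107
E: 6×4 + 2×5 + 9×5 + 14×1 + 7×4 + 3×2 + 2×2 = 131

B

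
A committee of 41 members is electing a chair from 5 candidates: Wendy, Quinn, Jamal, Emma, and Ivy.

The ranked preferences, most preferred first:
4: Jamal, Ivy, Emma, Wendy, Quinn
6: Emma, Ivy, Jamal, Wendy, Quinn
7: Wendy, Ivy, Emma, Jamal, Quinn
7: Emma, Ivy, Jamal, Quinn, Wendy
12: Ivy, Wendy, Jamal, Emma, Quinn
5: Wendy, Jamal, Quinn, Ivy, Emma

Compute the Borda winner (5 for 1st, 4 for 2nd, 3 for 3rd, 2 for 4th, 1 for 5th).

Ivy

Wendy: 4×2 + 6×2 + 7×5 + 7×1 + 12×4 + 5×5 = 135
Quinn: 4×1 + 6×1 + 7×1 + 7×2 + 12×1 + 5×3 = 58
Jamal: 4×5 + 6×3 + 7×2 + 7×3 + 12×3 + 5×4 = 129
Emma: 4×3 + 6×5 + 7×3 + 7×5 + 12×2 + 5×1 = 127
Ivy: 4×4 + 6×4 + 7×4 + 7×4 + 12×5 + 5×2 = 166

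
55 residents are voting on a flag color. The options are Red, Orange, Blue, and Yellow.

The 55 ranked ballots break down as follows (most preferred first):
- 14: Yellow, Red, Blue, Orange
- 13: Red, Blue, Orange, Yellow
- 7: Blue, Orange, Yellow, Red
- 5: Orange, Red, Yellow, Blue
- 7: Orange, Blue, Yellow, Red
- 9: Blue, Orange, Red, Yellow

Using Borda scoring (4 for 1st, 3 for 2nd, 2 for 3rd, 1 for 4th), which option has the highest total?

Red: 14×3 + 13×4 + 7×1 + 5×3 + 7×1 + 9×2 = 141
Orange: 14×1 + 13×2 + 7×3 + 5×4 + 7×4 + 9×3 = 136
Blue: 14×2 + 13×3 + 7×4 + 5×1 + 7×3 + 9×4 = 157
Yellow: 14×4 + 13×1 + 7×2 + 5×2 + 7×2 + 9×1 = 116

Blue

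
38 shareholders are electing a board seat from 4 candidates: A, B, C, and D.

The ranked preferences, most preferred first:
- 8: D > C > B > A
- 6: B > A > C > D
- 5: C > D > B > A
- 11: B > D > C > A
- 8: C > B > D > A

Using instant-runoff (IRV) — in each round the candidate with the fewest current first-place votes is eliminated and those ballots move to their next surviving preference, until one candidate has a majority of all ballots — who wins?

Round 1: A 0, B 17, C 13, D 8. A eliminated.
Round 2: B 17, C 13, D 8. D eliminated.
Round 3: B 17, C 21. C has a majority (≥20).

C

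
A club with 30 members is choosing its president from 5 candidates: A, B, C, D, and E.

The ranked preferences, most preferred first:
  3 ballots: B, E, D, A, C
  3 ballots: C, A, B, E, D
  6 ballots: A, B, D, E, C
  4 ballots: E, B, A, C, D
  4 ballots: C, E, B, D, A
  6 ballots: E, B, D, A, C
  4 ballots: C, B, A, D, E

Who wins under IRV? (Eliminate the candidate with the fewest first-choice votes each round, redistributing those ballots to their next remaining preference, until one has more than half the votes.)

Round 1: A 6, B 3, C 11, D 0, E 10. D eliminated.
Round 2: A 6, B 3, C 11, E 10. B eliminated.
Round 3: A 6, C 11, E 13. A eliminated.
Round 4: C 11, E 19. E has a majority (≥16).

E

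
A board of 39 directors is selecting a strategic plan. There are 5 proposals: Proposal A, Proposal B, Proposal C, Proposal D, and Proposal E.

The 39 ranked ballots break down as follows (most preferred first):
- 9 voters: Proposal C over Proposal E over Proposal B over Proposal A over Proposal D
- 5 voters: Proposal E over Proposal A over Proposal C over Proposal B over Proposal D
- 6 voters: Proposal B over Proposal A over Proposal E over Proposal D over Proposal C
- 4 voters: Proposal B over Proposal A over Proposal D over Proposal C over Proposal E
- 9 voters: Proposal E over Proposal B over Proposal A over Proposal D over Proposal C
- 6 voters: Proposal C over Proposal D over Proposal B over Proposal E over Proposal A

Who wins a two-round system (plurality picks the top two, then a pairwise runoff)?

Round 1 first-place votes: Proposal A 0, Proposal B 10, Proposal C 15, Proposal D 0, Proposal E 14. Proposal C and Proposal E advance.
Runoff: Proposal C is ranked above Proposal E on 19 ballots, Proposal E above Proposal C on 20.

Proposal E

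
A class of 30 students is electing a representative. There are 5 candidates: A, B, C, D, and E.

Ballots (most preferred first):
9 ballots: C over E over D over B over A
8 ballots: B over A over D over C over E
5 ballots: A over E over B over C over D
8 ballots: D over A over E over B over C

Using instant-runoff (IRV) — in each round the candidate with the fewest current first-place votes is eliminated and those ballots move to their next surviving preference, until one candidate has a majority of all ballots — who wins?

Round 1: A 5, B 8, C 9, D 8, E 0. E eliminated.
Round 2: A 5, B 8, C 9, D 8. A eliminated.
Round 3: B 13, C 9, D 8. D eliminated.
Round 4: B 21, C 9. B has a majority (≥16).

B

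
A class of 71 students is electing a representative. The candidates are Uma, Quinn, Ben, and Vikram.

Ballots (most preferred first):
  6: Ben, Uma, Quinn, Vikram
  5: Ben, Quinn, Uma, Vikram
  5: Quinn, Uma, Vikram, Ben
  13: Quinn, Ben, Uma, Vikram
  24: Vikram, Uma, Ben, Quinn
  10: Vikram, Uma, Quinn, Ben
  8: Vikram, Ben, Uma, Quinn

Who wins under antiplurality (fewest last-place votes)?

Uma

Last-place votes: Uma 0, Quinn 32, Ben 15, Vikram 24.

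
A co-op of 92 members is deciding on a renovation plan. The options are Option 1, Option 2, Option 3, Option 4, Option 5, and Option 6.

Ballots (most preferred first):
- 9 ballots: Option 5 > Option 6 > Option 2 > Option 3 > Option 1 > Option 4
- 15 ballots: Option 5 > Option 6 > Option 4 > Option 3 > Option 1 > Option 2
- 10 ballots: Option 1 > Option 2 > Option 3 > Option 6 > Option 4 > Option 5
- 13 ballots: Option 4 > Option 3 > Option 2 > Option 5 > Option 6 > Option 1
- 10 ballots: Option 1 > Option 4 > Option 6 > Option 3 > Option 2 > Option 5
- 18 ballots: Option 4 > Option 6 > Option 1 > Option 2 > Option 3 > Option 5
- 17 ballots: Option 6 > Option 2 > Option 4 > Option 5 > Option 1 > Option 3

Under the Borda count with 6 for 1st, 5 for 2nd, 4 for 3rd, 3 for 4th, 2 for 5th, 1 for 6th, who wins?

Option 1: 9×2 + 15×2 + 10×6 + 13×1 + 10×6 + 18×4 + 17×2 = 287
Option 2: 9×4 + 15×1 + 10×5 + 13×4 + 10×2 + 18×3 + 17×5 = 312
Option 3: 9×3 + 15×3 + 10×4 + 13×5 + 10×3 + 18×2 + 17×1 = 260
Option 4: 9×1 + 15×4 + 10×2 + 13×6 + 10×5 + 18×6 + 17×4 = 393
Option 5: 9×6 + 15×6 + 10×1 + 13×3 + 10×1 + 18×1 + 17×3 = 272
Option 6: 9×5 + 15×5 + 10×3 + 13×2 + 10×4 + 18×5 + 17×6 = 408

Option 6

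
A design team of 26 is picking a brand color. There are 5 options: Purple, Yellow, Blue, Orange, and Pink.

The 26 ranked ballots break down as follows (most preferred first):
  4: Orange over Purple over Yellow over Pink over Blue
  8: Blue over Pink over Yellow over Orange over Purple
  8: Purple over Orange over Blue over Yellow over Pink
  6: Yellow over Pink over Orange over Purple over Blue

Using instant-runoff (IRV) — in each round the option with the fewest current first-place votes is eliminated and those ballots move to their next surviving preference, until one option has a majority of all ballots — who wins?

Round 1: Purple 8, Yellow 6, Blue 8, Orange 4, Pink 0. Pink eliminated.
Round 2: Purple 8, Yellow 6, Blue 8, Orange 4. Orange eliminated.
Round 3: Purple 12, Yellow 6, Blue 8. Yellow eliminated.
Round 4: Purple 18, Blue 8. Purple has a majority (≥14).

Purple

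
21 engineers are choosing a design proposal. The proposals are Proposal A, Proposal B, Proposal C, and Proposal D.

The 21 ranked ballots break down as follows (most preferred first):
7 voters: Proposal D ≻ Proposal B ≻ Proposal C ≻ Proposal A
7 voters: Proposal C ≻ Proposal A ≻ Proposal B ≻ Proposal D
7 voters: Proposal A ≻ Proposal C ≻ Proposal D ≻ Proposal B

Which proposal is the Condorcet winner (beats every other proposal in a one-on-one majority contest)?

Proposal C

Proposal C vs Proposal A: 14–7
Proposal C vs Proposal B: 14–7
Proposal C vs Proposal D: 14–7
Proposal C beats every other proposal.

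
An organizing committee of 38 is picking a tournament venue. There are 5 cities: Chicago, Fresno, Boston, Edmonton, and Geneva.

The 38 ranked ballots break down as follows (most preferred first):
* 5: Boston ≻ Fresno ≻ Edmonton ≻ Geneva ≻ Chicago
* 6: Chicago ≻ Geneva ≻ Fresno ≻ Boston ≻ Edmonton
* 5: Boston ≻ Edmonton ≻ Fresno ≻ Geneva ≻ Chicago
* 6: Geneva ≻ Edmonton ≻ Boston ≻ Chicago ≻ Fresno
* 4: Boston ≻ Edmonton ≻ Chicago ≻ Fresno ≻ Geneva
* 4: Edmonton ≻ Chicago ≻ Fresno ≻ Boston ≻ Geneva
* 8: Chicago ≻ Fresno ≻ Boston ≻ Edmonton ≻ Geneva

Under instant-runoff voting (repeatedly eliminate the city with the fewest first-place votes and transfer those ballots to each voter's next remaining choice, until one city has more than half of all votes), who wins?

Boston

Round 1: Chicago 14, Fresno 0, Boston 14, Edmonton 4, Geneva 6. Fresno eliminated.
Round 2: Chicago 14, Boston 14, Edmonton 4, Geneva 6. Edmonton eliminated.
Round 3: Chicago 18, Boston 14, Geneva 6. Geneva eliminated.
Round 4: Chicago 18, Boston 20. Boston has a majority (≥20).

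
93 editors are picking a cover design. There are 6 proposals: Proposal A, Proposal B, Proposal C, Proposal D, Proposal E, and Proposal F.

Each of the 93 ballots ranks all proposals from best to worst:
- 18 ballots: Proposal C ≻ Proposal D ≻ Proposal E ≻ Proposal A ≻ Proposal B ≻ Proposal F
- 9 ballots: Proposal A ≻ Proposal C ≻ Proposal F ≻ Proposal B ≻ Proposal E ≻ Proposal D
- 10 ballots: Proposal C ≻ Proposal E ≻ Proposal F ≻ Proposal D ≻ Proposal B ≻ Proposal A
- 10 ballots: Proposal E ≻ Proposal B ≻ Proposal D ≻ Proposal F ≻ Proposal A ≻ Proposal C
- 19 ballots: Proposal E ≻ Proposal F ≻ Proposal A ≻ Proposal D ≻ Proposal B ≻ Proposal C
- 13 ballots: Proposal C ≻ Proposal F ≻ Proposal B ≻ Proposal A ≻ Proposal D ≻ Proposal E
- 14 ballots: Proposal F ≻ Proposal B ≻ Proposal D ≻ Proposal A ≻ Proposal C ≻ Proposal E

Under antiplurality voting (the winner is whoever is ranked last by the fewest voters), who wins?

Last-place votes: Proposal A 10, Proposal B 0, Proposal C 29, Proposal D 9, Proposal E 27, Proposal F 18.

Proposal B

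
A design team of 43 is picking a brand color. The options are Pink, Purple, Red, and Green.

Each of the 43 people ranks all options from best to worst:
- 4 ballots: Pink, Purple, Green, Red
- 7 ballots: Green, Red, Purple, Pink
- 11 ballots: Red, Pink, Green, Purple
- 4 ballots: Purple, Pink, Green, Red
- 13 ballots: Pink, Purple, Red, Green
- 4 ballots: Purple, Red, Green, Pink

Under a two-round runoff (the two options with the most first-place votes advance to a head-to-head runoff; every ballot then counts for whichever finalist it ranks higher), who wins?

Round 1 first-place votes: Pink 17, Purple 8, Red 11, Green 7. Pink and Red advance.
Runoff: Pink is ranked above Red on 21 ballots, Red above Pink on 22.

Red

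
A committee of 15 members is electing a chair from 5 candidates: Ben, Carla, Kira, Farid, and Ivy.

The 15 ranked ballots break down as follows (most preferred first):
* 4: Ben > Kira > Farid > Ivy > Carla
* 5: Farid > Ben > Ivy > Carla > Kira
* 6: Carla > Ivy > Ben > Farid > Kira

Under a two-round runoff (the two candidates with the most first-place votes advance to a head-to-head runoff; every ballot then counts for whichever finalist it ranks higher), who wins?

Round 1 first-place votes: Ben 4, Carla 6, Kira 0, Farid 5, Ivy 0. Carla and Farid advance.
Runoff: Carla is ranked above Farid on 6 ballots, Farid above Carla on 9.

Farid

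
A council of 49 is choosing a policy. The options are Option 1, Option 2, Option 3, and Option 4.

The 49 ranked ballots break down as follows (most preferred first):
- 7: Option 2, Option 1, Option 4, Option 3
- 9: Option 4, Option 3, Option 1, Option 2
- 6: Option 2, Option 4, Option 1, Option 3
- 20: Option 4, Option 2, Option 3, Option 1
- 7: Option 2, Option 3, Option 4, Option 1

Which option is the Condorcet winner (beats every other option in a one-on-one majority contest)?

Option 4 vs Option 1: 42–7
Option 4 vs Option 2: 29–20
Option 4 vs Option 3: 42–7
Option 4 beats every other option.

Option 4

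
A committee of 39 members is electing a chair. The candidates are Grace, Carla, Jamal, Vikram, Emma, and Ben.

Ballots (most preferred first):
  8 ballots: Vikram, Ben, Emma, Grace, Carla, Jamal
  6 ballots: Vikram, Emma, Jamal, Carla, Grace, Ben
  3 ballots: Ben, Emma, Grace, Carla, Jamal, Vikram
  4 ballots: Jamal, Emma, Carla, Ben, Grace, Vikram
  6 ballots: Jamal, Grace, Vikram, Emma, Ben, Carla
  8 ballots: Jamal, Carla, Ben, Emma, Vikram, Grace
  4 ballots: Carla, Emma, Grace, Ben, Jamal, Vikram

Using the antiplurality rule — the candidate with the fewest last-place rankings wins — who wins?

Emma

Last-place votes: Grace 8, Carla 6, Jamal 8, Vikram 11, Emma 0, Ben 6.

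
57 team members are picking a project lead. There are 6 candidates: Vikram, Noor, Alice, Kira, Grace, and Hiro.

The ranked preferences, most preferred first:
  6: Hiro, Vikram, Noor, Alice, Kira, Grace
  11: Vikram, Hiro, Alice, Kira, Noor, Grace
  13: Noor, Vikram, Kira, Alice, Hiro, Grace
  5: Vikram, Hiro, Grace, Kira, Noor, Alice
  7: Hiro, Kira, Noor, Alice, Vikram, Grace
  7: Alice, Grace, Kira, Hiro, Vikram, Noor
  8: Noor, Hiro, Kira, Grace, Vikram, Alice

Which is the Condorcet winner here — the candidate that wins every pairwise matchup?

Vikram

Vikram vs Noor: 29–28
Vikram vs Alice: 43–14
Vikram vs Kira: 35–22
Vikram vs Grace: 42–15
Vikram vs Hiro: 29–28
Vikram beats every other candidate.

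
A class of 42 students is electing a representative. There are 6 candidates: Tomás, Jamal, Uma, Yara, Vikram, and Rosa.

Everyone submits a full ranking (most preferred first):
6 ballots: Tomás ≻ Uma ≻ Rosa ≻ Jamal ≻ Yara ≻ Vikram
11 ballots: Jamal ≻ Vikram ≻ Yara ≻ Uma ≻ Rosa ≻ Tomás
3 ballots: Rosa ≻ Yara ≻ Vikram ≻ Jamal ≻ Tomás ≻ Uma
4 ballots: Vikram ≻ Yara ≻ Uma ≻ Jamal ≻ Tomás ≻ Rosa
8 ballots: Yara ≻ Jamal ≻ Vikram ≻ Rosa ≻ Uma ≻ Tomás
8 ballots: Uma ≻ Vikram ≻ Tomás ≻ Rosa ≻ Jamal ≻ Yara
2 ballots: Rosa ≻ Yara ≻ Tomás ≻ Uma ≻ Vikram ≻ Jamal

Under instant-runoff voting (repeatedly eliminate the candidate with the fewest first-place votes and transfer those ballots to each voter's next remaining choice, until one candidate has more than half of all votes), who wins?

Yara

Round 1: Tomás 6, Jamal 11, Uma 8, Yara 8, Vikram 4, Rosa 5. Vikram eliminated.
Round 2: Tomás 6, Jamal 11, Uma 8, Yara 12, Rosa 5. Rosa eliminated.
Round 3: Tomás 6, Jamal 11, Uma 8, Yara 17. Tomás eliminated.
Round 4: Jamal 11, Uma 14, Yara 17. Jamal eliminated.
Round 5: Uma 14, Yara 28. Yara has a majority (≥22).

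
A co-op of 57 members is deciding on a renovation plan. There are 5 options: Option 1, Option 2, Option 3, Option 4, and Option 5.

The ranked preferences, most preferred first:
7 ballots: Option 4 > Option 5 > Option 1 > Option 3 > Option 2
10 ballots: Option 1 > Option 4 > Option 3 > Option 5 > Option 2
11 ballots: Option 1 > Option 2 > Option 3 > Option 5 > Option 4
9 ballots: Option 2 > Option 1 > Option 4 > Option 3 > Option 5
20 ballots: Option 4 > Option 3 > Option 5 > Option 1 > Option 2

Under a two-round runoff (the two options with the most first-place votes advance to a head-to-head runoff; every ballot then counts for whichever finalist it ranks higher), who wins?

Round 1 first-place votes: Option 1 21, Option 2 9, Option 3 0, Option 4 27, Option 5 0. Option 4 and Option 1 advance.
Runoff: Option 4 is ranked above Option 1 on 27 ballots, Option 1 above Option 4 on 30.

Option 1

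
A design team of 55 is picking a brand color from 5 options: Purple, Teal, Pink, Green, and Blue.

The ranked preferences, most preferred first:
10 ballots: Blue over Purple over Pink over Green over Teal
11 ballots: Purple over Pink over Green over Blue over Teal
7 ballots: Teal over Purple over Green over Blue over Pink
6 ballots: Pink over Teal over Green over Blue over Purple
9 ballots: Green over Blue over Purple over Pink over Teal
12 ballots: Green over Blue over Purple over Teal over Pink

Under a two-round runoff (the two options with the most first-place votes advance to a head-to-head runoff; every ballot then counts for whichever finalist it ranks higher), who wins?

Round 1 first-place votes: Purple 11, Teal 7, Pink 6, Green 21, Blue 10. Green and Purple advance.
Runoff: Green is ranked above Purple on 27 ballots, Purple above Green on 28.

Purple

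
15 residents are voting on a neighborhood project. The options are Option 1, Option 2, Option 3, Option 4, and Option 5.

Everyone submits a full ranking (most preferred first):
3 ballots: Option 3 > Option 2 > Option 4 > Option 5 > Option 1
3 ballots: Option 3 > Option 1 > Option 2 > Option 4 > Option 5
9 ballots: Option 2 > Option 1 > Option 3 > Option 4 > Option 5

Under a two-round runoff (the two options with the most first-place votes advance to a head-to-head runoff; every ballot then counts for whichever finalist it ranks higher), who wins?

Option 2

Round 1 first-place votes: Option 1 0, Option 2 9, Option 3 6, Option 4 0, Option 5 0. Option 2 and Option 3 advance.
Runoff: Option 2 is ranked above Option 3 on 9 ballots, Option 3 above Option 2 on 6.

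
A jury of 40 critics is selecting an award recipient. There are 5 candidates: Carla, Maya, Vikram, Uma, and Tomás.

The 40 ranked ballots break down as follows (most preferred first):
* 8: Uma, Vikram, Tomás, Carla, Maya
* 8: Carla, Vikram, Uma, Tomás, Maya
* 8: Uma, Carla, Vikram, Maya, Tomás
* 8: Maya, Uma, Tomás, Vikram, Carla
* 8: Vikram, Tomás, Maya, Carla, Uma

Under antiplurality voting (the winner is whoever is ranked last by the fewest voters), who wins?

Last-place votes: Carla 8, Maya 16, Vikram 0, Uma 8, Tomás 8.

Vikram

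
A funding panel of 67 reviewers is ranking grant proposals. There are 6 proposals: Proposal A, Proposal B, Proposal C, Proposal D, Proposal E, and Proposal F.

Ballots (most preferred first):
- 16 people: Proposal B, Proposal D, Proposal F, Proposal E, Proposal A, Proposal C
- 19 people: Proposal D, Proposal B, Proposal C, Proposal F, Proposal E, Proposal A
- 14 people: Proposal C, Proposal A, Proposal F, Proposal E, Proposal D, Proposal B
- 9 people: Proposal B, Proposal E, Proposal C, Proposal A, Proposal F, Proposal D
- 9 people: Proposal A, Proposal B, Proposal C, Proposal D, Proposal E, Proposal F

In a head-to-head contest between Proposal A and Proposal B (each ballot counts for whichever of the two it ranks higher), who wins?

Proposal B

Proposal A is ranked above Proposal B on 23 ballots; Proposal B above Proposal A on 44.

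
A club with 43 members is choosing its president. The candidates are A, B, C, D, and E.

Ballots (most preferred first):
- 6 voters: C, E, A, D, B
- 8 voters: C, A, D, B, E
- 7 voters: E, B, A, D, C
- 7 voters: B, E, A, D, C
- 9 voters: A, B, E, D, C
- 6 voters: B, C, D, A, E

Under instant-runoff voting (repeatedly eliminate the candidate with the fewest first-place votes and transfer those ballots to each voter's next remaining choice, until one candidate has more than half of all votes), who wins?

Round 1: A 9, B 13, C 14, D 0, E 7. D eliminated.
Round 2: A 9, B 13, C 14, E 7. E eliminated.
Round 3: A 9, B 20, C 14. A eliminated.
Round 4: B 29, C 14. B has a majority (≥22).

B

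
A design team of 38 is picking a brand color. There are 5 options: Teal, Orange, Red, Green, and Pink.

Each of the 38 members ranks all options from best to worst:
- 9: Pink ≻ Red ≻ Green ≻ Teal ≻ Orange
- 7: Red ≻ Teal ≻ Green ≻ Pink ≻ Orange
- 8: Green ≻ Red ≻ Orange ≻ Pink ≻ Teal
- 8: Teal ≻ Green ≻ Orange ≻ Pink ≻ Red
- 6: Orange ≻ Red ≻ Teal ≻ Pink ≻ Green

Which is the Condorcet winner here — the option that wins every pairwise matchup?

Red vs Teal: 30–8
Red vs Orange: 24–14
Red vs Green: 22–16
Red vs Pink: 21–17
Red beats every other option.

Red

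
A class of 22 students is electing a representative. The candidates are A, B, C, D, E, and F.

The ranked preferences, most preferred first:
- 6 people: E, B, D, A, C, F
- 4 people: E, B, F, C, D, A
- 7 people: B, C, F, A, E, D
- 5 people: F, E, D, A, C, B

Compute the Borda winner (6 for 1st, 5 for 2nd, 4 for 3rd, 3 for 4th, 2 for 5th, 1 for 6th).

A: 6×3 + 4×1 + 7×3 + 5×3 = 58
B: 6×5 + 4×5 + 7×6 + 5×1 = 97
C: 6×2 + 4×3 + 7×5 + 5×2 = 69
D: 6×4 + 4×2 + 7×1 + 5×4 = 59
E: 6×6 + 4×6 + 7×2 + 5×5 = 99
F: 6×1 + 4×4 + 7×4 + 5×6 = 80

E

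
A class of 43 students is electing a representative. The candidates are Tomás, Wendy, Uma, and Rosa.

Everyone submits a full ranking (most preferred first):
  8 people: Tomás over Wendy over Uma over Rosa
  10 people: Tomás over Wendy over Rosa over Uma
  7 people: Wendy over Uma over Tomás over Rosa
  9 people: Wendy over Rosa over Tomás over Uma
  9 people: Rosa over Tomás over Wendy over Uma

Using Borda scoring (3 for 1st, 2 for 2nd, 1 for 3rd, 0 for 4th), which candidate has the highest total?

Wendy

Tomás: 8×3 + 10×3 + 7×1 + 9×1 + 9×2 = 88
Wendy: 8×2 + 10×2 + 7×3 + 9×3 + 9×1 = 93
Uma: 8×1 + 10×0 + 7×2 + 9×0 + 9×0 = 22
Rosa: 8×0 + 10×1 + 7×0 + 9×2 + 9×3 = 55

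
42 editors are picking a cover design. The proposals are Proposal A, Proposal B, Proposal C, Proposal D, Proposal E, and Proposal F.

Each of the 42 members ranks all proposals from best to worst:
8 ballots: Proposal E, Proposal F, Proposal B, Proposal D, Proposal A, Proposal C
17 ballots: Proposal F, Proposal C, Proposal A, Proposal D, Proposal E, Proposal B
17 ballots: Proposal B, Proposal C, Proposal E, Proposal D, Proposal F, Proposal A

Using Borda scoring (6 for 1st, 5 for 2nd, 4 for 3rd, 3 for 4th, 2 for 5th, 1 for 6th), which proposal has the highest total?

Proposal C

Proposal A: 8×2 + 17×4 + 17×1 = 101
Proposal B: 8×4 + 17×1 + 17×6 = 151
Proposal C: 8×1 + 17×5 + 17×5 = 178
Proposal D: 8×3 + 17×3 + 17×3 = 126
Proposal E: 8×6 + 17×2 + 17×4 = 150
Proposal F: 8×5 + 17×6 + 17×2 = 176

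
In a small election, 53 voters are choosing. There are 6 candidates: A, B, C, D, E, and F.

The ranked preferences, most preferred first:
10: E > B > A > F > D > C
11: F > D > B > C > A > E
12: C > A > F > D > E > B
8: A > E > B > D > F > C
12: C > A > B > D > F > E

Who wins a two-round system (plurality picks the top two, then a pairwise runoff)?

Round 1 first-place votes: A 8, B 0, C 24, D 0, E 10, F 11. C and F advance.
Runoff: C is ranked above F on 24 ballots, F above C on 29.

F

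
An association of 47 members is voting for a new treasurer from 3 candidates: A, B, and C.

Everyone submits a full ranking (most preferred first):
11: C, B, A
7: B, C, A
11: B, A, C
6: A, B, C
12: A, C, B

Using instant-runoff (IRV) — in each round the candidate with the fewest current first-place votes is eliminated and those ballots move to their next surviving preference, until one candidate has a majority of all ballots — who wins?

Round 1: A 18, B 18, C 11. C eliminated.
Round 2: A 18, B 29. B has a majority (≥24).

B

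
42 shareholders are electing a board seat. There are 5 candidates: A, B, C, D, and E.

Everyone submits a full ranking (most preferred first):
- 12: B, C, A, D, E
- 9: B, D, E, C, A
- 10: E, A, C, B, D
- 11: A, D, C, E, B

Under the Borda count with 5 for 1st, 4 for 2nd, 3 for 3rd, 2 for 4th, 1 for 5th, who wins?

A: 12×3 + 9×1 + 10×4 + 11×5 = 140
B: 12×5 + 9×5 + 10×2 + 11×1 = 136
C: 12×4 + 9×2 + 10×3 + 11×3 = 129
D: 12×2 + 9×4 + 10×1 + 11×4 = 114
E: 12×1 + 9×3 + 10×5 + 11×2 = 111

A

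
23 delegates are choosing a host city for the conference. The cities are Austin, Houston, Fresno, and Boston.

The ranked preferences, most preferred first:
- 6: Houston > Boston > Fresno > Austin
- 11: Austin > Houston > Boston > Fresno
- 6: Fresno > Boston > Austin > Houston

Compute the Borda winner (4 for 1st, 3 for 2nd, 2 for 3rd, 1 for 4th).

Austin: 6×1 + 11×4 + 6×2 = 62
Houston: 6×4 + 11×3 + 6×1 = 63
Fresno: 6×2 + 11×1 + 6×4 = 47
Boston: 6×3 + 11×2 + 6×3 = 58

Houston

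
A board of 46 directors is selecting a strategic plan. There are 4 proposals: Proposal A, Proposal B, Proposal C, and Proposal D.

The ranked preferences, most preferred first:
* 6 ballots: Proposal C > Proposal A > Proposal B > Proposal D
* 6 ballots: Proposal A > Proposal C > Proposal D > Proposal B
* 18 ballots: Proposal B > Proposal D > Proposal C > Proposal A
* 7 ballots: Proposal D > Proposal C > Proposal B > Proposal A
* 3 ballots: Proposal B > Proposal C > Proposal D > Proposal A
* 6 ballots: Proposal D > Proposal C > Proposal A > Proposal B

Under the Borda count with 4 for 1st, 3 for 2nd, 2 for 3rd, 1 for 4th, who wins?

Proposal D

Proposal A: 6×3 + 6×4 + 18×1 + 7×1 + 3×1 + 6×2 = 82
Proposal B: 6×2 + 6×1 + 18×4 + 7×2 + 3×4 + 6×1 = 122
Proposal C: 6×4 + 6×3 + 18×2 + 7×3 + 3×3 + 6×3 = 126
Proposal D: 6×1 + 6×2 + 18×3 + 7×4 + 3×2 + 6×4 = 130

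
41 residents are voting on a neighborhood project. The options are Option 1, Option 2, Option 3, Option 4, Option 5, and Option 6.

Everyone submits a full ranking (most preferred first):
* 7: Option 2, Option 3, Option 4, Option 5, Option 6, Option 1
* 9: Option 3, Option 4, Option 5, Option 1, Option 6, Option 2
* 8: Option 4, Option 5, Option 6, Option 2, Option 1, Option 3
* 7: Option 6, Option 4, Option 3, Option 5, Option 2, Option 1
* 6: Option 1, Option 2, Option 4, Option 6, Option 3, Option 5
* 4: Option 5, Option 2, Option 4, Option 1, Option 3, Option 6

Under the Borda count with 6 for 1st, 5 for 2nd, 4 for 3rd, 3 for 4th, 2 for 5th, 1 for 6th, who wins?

Option 1: 7×1 + 9×3 + 8×2 + 7×1 + 6×6 + 4×3 = 105
Option 2: 7×6 + 9×1 + 8×3 + 7×2 + 6×5 + 4×5 = 139
Option 3: 7×5 + 9×6 + 8×1 + 7×4 + 6×2 + 4×2 = 145
Option 4: 7×4 + 9×5 + 8×6 + 7×5 + 6×4 + 4×4 = 196
Option 5: 7×3 + 9×4 + 8×5 + 7×3 + 6×1 + 4×6 = 148
Option 6: 7×2 + 9×2 + 8×4 + 7×6 + 6×3 + 4×1 = 128

Option 4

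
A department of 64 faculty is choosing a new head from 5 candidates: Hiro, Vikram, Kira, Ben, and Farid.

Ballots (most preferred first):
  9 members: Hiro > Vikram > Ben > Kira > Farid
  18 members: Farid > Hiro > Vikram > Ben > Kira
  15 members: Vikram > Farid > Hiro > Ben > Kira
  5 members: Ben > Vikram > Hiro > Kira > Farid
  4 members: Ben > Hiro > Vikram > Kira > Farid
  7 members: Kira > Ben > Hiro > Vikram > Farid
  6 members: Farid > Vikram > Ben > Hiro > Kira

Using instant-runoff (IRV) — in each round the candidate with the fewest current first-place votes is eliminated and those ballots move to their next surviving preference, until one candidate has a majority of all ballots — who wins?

Round 1: Hiro 9, Vikram 15, Kira 7, Ben 9, Farid 24. Kira eliminated.
Round 2: Hiro 9, Vikram 15, Ben 16, Farid 24. Hiro eliminated.
Round 3: Vikram 24, Ben 16, Farid 24. Ben eliminated.
Round 4: Vikram 40, Farid 24. Vikram has a majority (≥33).

Vikram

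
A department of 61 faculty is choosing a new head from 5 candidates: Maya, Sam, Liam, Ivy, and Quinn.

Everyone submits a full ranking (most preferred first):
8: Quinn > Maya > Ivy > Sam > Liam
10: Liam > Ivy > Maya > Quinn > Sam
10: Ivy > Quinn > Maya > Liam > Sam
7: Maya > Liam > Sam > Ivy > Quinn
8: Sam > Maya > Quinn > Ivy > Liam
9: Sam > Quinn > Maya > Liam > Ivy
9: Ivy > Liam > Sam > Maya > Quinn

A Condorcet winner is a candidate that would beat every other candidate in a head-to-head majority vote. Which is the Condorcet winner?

Maya

Maya vs Sam: 35–26
Maya vs Liam: 42–19
Maya vs Ivy: 32–29
Maya vs Quinn: 34–27
Maya beats every other candidate.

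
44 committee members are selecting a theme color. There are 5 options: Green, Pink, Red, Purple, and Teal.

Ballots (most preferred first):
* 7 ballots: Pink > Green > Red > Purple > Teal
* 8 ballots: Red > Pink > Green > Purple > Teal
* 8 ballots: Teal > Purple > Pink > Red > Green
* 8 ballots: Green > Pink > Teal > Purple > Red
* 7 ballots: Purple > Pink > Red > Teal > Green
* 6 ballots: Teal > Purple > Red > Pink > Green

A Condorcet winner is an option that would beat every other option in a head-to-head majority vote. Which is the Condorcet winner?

Pink vs Green: 36–8
Pink vs Red: 30–14
Pink vs Purple: 23–21
Pink vs Teal: 30–14
Pink beats every other option.

Pink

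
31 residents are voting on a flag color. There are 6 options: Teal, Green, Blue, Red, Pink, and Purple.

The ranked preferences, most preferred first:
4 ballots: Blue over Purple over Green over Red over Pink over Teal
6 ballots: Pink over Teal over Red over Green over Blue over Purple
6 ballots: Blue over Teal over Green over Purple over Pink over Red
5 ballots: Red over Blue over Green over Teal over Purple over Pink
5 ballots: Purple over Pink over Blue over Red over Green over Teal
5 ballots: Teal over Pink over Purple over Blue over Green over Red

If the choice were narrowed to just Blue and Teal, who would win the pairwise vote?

Blue is ranked above Teal on 20 ballots; Teal above Blue on 11.

Blue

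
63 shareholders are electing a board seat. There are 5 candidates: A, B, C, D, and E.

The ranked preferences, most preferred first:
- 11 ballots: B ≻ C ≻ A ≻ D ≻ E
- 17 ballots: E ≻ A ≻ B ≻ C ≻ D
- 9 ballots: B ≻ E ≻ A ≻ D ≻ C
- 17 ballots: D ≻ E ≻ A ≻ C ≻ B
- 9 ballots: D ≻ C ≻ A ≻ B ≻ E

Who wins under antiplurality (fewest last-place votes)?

Last-place votes: A 0, B 17, C 9, D 17, E 20.

A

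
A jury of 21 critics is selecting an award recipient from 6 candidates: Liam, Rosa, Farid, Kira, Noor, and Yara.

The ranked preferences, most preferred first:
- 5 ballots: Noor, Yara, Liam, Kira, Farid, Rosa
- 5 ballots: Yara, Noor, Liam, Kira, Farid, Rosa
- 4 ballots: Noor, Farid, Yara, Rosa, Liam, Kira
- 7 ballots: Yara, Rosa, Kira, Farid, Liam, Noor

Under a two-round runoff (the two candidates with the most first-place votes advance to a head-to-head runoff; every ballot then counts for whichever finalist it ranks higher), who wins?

Yara

Round 1 first-place votes: Liam 0, Rosa 0, Farid 0, Kira 0, Noor 9, Yara 12. Yara and Noor advance.
Runoff: Yara is ranked above Noor on 12 ballots, Noor above Yara on 9.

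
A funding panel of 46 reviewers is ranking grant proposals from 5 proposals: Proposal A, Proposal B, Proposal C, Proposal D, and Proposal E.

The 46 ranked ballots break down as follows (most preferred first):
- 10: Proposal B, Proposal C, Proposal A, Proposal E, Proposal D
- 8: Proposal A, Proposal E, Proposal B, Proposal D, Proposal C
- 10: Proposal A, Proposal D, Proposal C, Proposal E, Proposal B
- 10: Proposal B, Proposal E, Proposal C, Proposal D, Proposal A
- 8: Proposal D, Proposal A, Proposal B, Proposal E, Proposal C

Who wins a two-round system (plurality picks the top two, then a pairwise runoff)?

Proposal A

Round 1 first-place votes: Proposal A 18, Proposal B 20, Proposal C 0, Proposal D 8, Proposal E 0. Proposal B and Proposal A advance.
Runoff: Proposal B is ranked above Proposal A on 20 ballots, Proposal A above Proposal B on 26.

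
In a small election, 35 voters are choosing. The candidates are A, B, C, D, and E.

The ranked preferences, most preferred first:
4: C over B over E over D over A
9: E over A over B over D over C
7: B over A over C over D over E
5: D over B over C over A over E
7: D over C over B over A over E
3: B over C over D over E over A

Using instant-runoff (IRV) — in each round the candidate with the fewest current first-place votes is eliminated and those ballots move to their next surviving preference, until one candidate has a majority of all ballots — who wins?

B

Round 1: A 0, B 10, C 4, D 12, E 9. A eliminated.
Round 2: B 10, C 4, D 12, E 9. C eliminated.
Round 3: B 14, D 12, E 9. E eliminated.
Round 4: B 23, D 12. B has a majority (≥18).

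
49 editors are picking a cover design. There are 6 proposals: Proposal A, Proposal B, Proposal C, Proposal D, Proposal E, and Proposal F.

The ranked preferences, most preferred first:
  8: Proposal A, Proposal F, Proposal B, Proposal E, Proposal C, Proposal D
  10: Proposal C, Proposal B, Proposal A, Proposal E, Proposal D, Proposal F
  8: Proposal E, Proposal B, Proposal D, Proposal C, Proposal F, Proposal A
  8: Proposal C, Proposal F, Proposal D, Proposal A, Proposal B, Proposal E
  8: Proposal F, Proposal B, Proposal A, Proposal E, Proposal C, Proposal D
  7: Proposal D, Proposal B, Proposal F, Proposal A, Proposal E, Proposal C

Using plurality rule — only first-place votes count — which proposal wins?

First-place votes: Proposal A 8, Proposal B 0, Proposal C 18, Proposal D 7, Proposal E 8, Proposal F 8.

Proposal C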